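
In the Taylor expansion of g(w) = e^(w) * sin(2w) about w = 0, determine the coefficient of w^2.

Take the Cauchy product of the two expansions.

2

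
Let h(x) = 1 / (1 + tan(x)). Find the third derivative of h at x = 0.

Write 1/(1+u) = 1 - u + u^2 - u^3 + ... and substitute the series for u.
The coefficient of x^3 in the expansion is -4/3, so h′′′(0) = 3! * (-4/3) = -8.

-8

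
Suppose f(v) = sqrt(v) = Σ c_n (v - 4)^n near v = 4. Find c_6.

-21/2097152

Compute the successive derivatives at the expansion point and divide by k!.
f(4) = 2
f′(4) = 1/4
f′′(4) = -1/32
f′′′(4) = 3/256
f^(4)(4) = -15/2048
f^(5)(4) = 105/16384
f^(6)(4) = -945/131072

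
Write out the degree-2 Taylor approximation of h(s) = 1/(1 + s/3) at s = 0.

h(0) = 1
h′(0) = -1/3
h′′(0) = 2/9

s^2/9 - s/3 + 1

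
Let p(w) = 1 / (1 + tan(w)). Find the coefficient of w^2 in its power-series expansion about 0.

1

Expand as Σ (-1)^k u^k with u equal to the inner function's series.
p(0) = 1
p′(0) = -1
p′′(0) = 2
Dividing each by k! gives the coefficients c_0, ..., c_2.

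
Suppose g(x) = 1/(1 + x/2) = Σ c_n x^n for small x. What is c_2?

1/4

g(0) = 1
g′(0) = -1/2
g′′(0) = 1/2
So c_2 = g′′(0)/2! = 1/4.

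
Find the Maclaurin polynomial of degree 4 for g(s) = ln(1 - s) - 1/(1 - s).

Combine the two series term by term.
g(0) = -1
g′(0) = -2
g′′(0) = -3
g′′′(0) = -8
g^(4)(0) = -30
Dividing each by k! gives the coefficients c_0, ..., c_4.

-5*s^4/4 - 4*s^3/3 - 3*s^2/2 - 2*s - 1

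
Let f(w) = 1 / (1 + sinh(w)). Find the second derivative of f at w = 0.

2

Use the geometric series for the reciprocal, then substitute.
From the series, [w^2] f = 1; multiply by 2! = 2 to get 2.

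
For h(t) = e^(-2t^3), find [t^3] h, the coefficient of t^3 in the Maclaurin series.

-2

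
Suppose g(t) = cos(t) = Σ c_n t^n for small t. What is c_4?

1/24

c_4 = g^(4)(0)/4! = 1/24.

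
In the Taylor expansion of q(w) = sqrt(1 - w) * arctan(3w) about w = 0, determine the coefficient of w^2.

-3/2

Write out both Maclaurin series and multiply, keeping only the needed powers.
q(0) = 0
q′(0) = 3
q′′(0) = -3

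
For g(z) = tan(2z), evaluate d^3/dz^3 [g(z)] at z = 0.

16

From the series, [z^3] g = 8/3; multiply by 3! = 6 to get 16.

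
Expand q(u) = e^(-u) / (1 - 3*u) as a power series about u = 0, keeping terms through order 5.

Multiply the numerator's expansion by the denominator's geometric series.
q(0) = 1
q′(0) = 2
q′′(0) = 13
q′′′(0) = 116
q^(4)(0) = 1393
q^(5)(0) = 20894
Then c_k = q^(k)(0)/k! gives each Taylor coefficient.

10447*u^5/60 + 1393*u^4/24 + 58*u^3/3 + 13*u^2/2 + 2*u + 1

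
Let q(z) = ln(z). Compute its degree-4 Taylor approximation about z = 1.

-(z - 1)^4/4 + (z - 1)^3/3 - (z - 1)^2/2 + (z - 1)

Apply the Taylor formula c_k = f^(k)(a)/k!.
[(z - 1)^0] = 0;  [(z - 1)^1] = 1;  [(z - 1)^2] = -1/2;  [(z - 1)^3] = 1/3;  [(z - 1)^4] = -1/4.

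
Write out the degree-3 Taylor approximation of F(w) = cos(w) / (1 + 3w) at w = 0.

-51*w^3/2 + 17*w^2/2 - 3*w + 1

Multiply the two series term by term and collect like powers.
[w^0] = 1;  [w^1] = -3;  [w^2] = 17/2;  [w^3] = -51/2.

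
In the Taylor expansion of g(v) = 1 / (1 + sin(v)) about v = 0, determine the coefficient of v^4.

2/3

Use the geometric series for the reciprocal, then substitute.
[v^0] = 1;  [v^1] = -1;  [v^2] = 1;  [v^3] = -5/6;  [v^4] = 2/3.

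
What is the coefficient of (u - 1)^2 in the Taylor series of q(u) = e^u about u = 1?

e/2

Differentiate repeatedly and evaluate at the center.
[(u - 1)^0] = e;  [(u - 1)^1] = e;  [(u - 1)^2] = e/2.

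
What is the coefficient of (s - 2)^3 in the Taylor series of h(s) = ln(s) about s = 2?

1/24

h(2) = ln(2)
h′(2) = 1/2
h′′(2) = -1/4
h′′′(2) = 1/4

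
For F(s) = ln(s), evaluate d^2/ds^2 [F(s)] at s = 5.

Differentiate repeatedly and evaluate at the center.
The coefficient of (s - 5)^2 in the expansion is -1/50, so F′′(5) = 2! * (-1/50) = -1/25.

-1/25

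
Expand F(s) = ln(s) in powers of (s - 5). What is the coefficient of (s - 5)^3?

1/375

Use the known series and substitute for the argument.
So c_3 = F′′′(5)/3! = 1/375.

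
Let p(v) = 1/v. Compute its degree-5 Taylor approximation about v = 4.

-(v - 4)^5/4096 + (v - 4)^4/1024 - (v - 4)^3/256 + (v - 4)^2/64 - (v - 4)/16 + 1/4

p(4) = 1/4
p′(4) = -1/16
p′′(4) = 1/32
p′′′(4) = -3/128
p^(4)(4) = 3/128
p^(5)(4) = -15/512
Dividing each by k! gives the coefficients c_0, ..., c_5.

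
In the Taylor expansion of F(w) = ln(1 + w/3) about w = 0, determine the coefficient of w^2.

-1/18

[w^0] = 0;  [w^1] = 1/3;  [w^2] = -1/18.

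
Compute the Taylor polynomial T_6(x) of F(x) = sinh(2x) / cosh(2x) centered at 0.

Divide the numerator series by the denominator series (power-series long division).
F(0) = 0
F′(0) = 2
F′′(0) = 0
F′′′(0) = -16
F^(4)(0) = 0
F^(5)(0) = 512
F^(6)(0) = 0
Then c_k = F^(k)(0)/k! gives each Taylor coefficient.

64*x^5/15 - 8*x^3/3 + 2*x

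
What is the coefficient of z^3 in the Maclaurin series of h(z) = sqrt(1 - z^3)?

-1/2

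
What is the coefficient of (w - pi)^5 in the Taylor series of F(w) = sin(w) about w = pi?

-1/120

F(pi) = 0
F′(pi) = -1
F′′(pi) = 0
F′′′(pi) = 1
F^(4)(pi) = 0
F^(5)(pi) = -1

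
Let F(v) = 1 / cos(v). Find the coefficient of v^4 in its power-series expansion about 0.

Invert the denominator's series and multiply.
F(0) = 1
F′(0) = 0
F′′(0) = 1
F′′′(0) = 0
F^(4)(0) = 5
So c_4 = F^(4)(0)/4! = 5/24.

5/24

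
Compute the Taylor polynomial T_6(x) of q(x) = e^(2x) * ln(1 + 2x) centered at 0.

-28*x^6/9 + 12*x^5/5 + 8*x^3/3 + 2*x^2 + 2*x

Take the Cauchy product of the two expansions.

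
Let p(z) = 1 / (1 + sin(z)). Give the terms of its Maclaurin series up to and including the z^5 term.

-61*z^5/120 + 2*z^4/3 - 5*z^3/6 + z^2 - z + 1

Expand as Σ (-1)^k u^k with u equal to the inner function's series.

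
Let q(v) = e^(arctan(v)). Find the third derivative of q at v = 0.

Substitute the inner expansion into the outer series and collect powers.
From the series, [v^3] q = -1/6; multiply by 3! = 6 to get -1.

-1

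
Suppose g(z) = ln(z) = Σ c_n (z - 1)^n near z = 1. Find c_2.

Compute the successive derivatives at the expansion point and divide by k!.
g(1) = 0
g′(1) = 1
g′′(1) = -1
Dividing each by k! gives the coefficients c_0, ..., c_2.

-1/2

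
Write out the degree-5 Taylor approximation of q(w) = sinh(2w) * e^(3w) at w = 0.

781*w^5/60 + 13*w^4 + 31*w^3/3 + 6*w^2 + 2*w

Write out both Maclaurin series and multiply, keeping only the needed powers.
q(0) = 0
q′(0) = 2
q′′(0) = 12
q′′′(0) = 62
q^(4)(0) = 312
q^(5)(0) = 1562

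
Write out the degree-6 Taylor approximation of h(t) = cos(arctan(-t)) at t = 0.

Compose series: expand the inner function first, then feed it into the outer expansion.
h(0) = 1
h′(0) = 0
h′′(0) = -1
h′′′(0) = 0
h^(4)(0) = 9
h^(5)(0) = 0
h^(6)(0) = -225

-5*t^6/16 + 3*t^4/8 - t^2/2 + 1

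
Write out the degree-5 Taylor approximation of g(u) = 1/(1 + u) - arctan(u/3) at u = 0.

-1216*u^5/1215 + u^4 - 80*u^3/81 + u^2 - 4*u/3 + 1

Combine the two series term by term.
[u^0] = 1;  [u^1] = -4/3;  [u^2] = 1;  [u^3] = -80/81;  [u^4] = 1;  [u^5] = -1216/1215.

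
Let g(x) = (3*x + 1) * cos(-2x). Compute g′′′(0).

Shift and add copies of the series according to the polynomial's terms.
The coefficient of x^3 in the expansion is -6, so g′′′(0) = 3! * (-6) = -36.

-36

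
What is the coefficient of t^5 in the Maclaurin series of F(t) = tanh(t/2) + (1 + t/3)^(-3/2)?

Combine the two series term by term.
F(0) = 1
F′(0) = 0
F′′(0) = 5/12
F′′′(0) = -53/72
F^(4)(0) = 35/48
F^(5)(0) = -241/288
So c_5 = F^(5)(0)/5! = -241/34560.

-241/34560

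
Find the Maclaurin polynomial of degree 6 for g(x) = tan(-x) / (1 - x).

Multiply the two series term by term and collect like powers.
g(0) = 0
g′(0) = -1
g′′(0) = -2
g′′′(0) = -8
g^(4)(0) = -32
g^(5)(0) = -176
g^(6)(0) = -1056

-22*x^6/15 - 22*x^5/15 - 4*x^4/3 - 4*x^3/3 - x^2 - x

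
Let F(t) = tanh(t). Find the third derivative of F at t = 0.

Use the known series and substitute for the argument.
The coefficient of t^3 in the expansion is -1/3, so F′′′(0) = 3! * (-1/3) = -2.

-2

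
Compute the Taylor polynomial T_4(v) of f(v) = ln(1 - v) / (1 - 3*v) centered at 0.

-131*v^4/4 - 65*v^3/6 - 7*v^2/2 - v

Multiply the numerator's expansion by the denominator's geometric series.
[v^0] = 0;  [v^1] = -1;  [v^2] = -7/2;  [v^3] = -65/6;  [v^4] = -131/4.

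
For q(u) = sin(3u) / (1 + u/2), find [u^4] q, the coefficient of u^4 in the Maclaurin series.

15/8

Multiply the two series term by term and collect like powers.
q(0) = 0
q′(0) = 3
q′′(0) = -3
q′′′(0) = -45/2
q^(4)(0) = 45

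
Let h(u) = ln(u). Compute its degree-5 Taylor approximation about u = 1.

h(1) = 0
h′(1) = 1
h′′(1) = -1
h′′′(1) = 2
h^(4)(1) = -6
h^(5)(1) = 24
The Taylor polynomial is Σ h^(k)(1)/k! · (u - 1)^k.

(u - 1)^5/5 - (u - 1)^4/4 + (u - 1)^3/3 - (u - 1)^2/2 + (u - 1)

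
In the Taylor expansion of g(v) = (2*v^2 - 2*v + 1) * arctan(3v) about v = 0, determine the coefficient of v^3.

-3

Shift and add copies of the series according to the polynomial's terms.
g(0) = 0
g′(0) = 3
g′′(0) = -12
g′′′(0) = -18
So c_3 = g′′′(0)/3! = -3.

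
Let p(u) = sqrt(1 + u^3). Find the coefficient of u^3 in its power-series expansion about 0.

1/2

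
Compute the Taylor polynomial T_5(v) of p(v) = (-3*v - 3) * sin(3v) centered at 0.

Shift and add copies of the series according to the polynomial's terms.
p(0) = 0
p′(0) = -9
p′′(0) = -18
p′′′(0) = 81
p^(4)(0) = 324
p^(5)(0) = -729
Then c_k = p^(k)(0)/k! gives each Taylor coefficient.

-243*v^5/40 + 27*v^4/2 + 27*v^3/2 - 9*v^2 - 9*v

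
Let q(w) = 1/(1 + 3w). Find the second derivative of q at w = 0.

18

The coefficient of w^2 in the expansion is 9, so q′′(0) = 2! * (9) = 18.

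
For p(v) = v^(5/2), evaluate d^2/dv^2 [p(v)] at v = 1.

From the series, [(v - 1)^2] p = 15/8; multiply by 2! = 2 to get 15/4.

15/4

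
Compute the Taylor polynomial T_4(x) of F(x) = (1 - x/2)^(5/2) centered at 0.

-5*x^4/2048 - 5*x^3/128 + 15*x^2/32 - 5*x/4 + 1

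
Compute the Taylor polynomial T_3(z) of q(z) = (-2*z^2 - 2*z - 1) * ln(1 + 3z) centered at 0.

-6*z^3 - 3*z^2/2 - 3*z

Shift and add copies of the series according to the polynomial's terms.
q(0) = 0
q′(0) = -3
q′′(0) = -3
q′′′(0) = -36
The Taylor polynomial is Σ q^(k)(0)/k! · z^k.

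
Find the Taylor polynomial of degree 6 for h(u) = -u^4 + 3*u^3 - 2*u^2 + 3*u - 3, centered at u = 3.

h(3) = -12
h′(3) = -36
h′′(3) = -58
h′′′(3) = -54
h^(4)(3) = -24
h^(5)(3) = 0
h^(6)(3) = 0
Dividing each by k! gives the coefficients c_0, ..., c_6.

-(u - 3)^4 - 9*(u - 3)^3 - 29*(u - 3)^2 - 36*(u - 3) - 12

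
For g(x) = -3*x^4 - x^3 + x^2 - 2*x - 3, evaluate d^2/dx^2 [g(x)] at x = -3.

-304

From the series, [(x + 3)^2] g = -152; multiply by 2! = 2 to get -304.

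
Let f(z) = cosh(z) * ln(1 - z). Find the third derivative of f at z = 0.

Write out both Maclaurin series and multiply, keeping only the needed powers.
From the series, [z^3] f = -5/6; multiply by 3! = 6 to get -5.

-5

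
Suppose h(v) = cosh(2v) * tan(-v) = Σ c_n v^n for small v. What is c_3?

Take the Cauchy product of the two expansions.
[v^0] = 0;  [v^1] = -1;  [v^2] = 0;  [v^3] = -7/3.
So c_3 = h′′′(0)/3! = -7/3.

-7/3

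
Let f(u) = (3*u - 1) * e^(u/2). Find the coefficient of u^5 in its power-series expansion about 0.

29/3840

Shift and add copies of the series according to the polynomial's terms.
f(0) = -1
f′(0) = 5/2
f′′(0) = 11/4
f′′′(0) = 17/8
f^(4)(0) = 23/16
f^(5)(0) = 29/32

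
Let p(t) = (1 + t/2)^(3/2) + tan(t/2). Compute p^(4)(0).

9/256

Add the two expansions coefficient-wise.
From the series, [t^4] p = 3/2048; multiply by 4! = 24 to get 9/256.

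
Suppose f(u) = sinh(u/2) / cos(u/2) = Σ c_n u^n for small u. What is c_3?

1/12

Invert the denominator's series and multiply.
f(0) = 0
f′(0) = 1/2
f′′(0) = 0
f′′′(0) = 1/2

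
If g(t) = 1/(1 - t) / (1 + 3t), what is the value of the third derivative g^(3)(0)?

Multiply the two series term by term and collect like powers.
From the series, [t^3] g = -20; multiply by 3! = 6 to get -120.

-120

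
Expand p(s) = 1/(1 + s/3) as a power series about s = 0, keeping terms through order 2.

s^2/9 - s/3 + 1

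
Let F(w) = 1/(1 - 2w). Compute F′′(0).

8

Apply the Taylor formula c_k = f^(k)(a)/k!.
The coefficient of w^2 in the expansion is 4, so F′′(0) = 2! * (4) = 8.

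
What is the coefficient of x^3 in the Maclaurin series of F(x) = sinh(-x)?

Apply the Taylor formula c_k = f^(k)(a)/k!.
F(0) = 0
F′(0) = -1
F′′(0) = 0
F′′′(0) = -1
Then c_k = F^(k)(0)/k! gives each Taylor coefficient.

-1/6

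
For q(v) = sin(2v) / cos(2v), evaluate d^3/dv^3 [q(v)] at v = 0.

Invert the denominator's series and multiply.
The coefficient of v^3 in the expansion is 8/3, so q′′′(0) = 3! * (8/3) = 16.

16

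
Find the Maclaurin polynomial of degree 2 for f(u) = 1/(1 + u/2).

[u^0] = 1;  [u^1] = -1/2;  [u^2] = 1/4.

u^2/4 - u/2 + 1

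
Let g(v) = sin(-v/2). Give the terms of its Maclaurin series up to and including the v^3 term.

v^3/48 - v/2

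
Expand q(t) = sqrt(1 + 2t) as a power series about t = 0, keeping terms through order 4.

q(0) = 1
q′(0) = 1
q′′(0) = -1
q′′′(0) = 3
q^(4)(0) = -15
The Taylor polynomial is Σ q^(k)(0)/k! · t^k.

-5*t^4/8 + t^3/2 - t^2/2 + t + 1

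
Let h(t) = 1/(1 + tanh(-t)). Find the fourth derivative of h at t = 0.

Plug the Maclaurin series of the inner function into that of the outer and collect terms.
From the series, [t^4] h = 1/3; multiply by 4! = 24 to get 8.

8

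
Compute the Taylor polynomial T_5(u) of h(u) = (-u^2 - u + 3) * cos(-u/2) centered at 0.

Shift and add copies of the series according to the polynomial's terms.
[u^0] = 3;  [u^1] = -1;  [u^2] = -11/8;  [u^3] = 1/8;  [u^4] = 17/128;  [u^5] = -1/384.

-u^5/384 + 17*u^4/128 + u^3/8 - 11*u^2/8 - u + 3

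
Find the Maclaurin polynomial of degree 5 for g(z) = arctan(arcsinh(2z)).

212*z^5/15 - 4*z^3 + 2*z

Compose series: expand the inner function first, then feed it into the outer expansion.
g(0) = 0
g′(0) = 2
g′′(0) = 0
g′′′(0) = -24
g^(4)(0) = 0
g^(5)(0) = 1696
Dividing each by k! gives the coefficients c_0, ..., c_5.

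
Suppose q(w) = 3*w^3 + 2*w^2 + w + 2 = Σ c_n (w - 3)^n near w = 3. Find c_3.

3

Differentiate repeatedly and evaluate at the center.
[(w - 3)^0] = 104;  [(w - 3)^1] = 94;  [(w - 3)^2] = 29;  [(w - 3)^3] = 3.
So c_3 = q′′′(3)/3! = 3.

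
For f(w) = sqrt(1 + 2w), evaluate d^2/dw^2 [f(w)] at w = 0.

-1

From the series, [w^2] f = -1/2; multiply by 2! = 2 to get -1.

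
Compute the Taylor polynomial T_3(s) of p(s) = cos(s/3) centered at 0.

Differentiate repeatedly and evaluate at the center.
p(0) = 1
p′(0) = 0
p′′(0) = -1/9
p′′′(0) = 0

1 - s^2/18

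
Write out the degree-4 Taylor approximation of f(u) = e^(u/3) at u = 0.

u^4/1944 + u^3/162 + u^2/18 + u/3 + 1

Differentiate repeatedly and evaluate at the center.
f(0) = 1
f′(0) = 1/3
f′′(0) = 1/9
f′′′(0) = 1/27
f^(4)(0) = 1/81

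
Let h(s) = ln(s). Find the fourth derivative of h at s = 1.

-6

The coefficient of (s - 1)^4 in the expansion is -1/4, so h^(4)(1) = 4! * (-1/4) = -6.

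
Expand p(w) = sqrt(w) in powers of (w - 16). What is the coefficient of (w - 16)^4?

-5/2097152

Compute the successive derivatives at the expansion point and divide by k!.
p(16) = 4
p′(16) = 1/8
p′′(16) = -1/256
p′′′(16) = 3/8192
p^(4)(16) = -15/262144
So c_4 = p^(4)(16)/4! = -5/2097152.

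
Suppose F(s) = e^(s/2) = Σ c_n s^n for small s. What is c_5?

[s^0] = 1;  [s^1] = 1/2;  [s^2] = 1/8;  [s^3] = 1/48;  [s^4] = 1/384;  [s^5] = 1/3840.

1/3840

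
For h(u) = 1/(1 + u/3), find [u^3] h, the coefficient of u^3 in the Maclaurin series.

-1/27

h(0) = 1
h′(0) = -1/3
h′′(0) = 2/9
h′′′(0) = -2/9
So c_3 = h′′′(0)/3! = -1/27.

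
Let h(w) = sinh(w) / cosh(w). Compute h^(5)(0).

16

Divide the numerator series by the denominator series (power-series long division).
The coefficient of w^5 in the expansion is 2/15, so h^(5)(0) = 5! * (2/15) = 16.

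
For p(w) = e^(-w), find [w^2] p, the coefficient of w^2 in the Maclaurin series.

1/2

p(0) = 1
p′(0) = -1
p′′(0) = 1
So c_2 = p′′(0)/2! = 1/2.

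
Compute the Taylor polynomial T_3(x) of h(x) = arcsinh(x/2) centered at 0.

[x^0] = 0;  [x^1] = 1/2;  [x^2] = 0;  [x^3] = -1/48.

-x^3/48 + x/2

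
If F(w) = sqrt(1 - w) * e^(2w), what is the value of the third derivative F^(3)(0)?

1/8

Multiply the two series term by term and collect like powers.
From the series, [w^3] F = 1/48; multiply by 3! = 6 to get 1/8.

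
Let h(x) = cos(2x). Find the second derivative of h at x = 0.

-4

Compute the successive derivatives at the expansion point and divide by k!.
The coefficient of x^2 in the expansion is -2, so h′′(0) = 2! * (-2) = -4.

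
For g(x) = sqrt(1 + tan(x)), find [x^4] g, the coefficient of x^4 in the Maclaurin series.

-47/384

Plug the Maclaurin series of the inner function into that of the outer and collect terms.
g(0) = 1
g′(0) = 1/2
g′′(0) = -1/4
g′′′(0) = 11/8
g^(4)(0) = -47/16
So c_4 = g^(4)(0)/4! = -47/384.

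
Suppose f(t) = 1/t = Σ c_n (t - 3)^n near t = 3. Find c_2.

f(3) = 1/3
f′(3) = -1/9
f′′(3) = 2/27
Dividing each by k! gives the coefficients c_0, ..., c_2.

1/27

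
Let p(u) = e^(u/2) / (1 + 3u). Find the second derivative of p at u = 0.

Take the Cauchy product of the two expansions.
The coefficient of u^2 in the expansion is 61/8, so p′′(0) = 2! * (61/8) = 61/4.

61/4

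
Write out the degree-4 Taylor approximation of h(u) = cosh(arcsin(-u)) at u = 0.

5*u^4/24 + u^2/2 + 1

Compose series: expand the inner function first, then feed it into the outer expansion.
h(0) = 1
h′(0) = 0
h′′(0) = 1
h′′′(0) = 0
h^(4)(0) = 5
Then c_k = h^(k)(0)/k! gives each Taylor coefficient.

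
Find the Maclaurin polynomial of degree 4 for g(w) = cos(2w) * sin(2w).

-16*w^3/3 + 2*w

Take the Cauchy product of the two expansions.
g(0) = 0
g′(0) = 2
g′′(0) = 0
g′′′(0) = -32
g^(4)(0) = 0
The Taylor polynomial is Σ g^(k)(0)/k! · w^k.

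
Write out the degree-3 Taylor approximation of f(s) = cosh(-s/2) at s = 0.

s^2/8 + 1

f(0) = 1
f′(0) = 0
f′′(0) = 1/4
f′′′(0) = 0
Then c_k = f^(k)(0)/k! gives each Taylor coefficient.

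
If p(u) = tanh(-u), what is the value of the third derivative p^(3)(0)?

The coefficient of u^3 in the expansion is 1/3, so p′′′(0) = 3! * (1/3) = 2.

2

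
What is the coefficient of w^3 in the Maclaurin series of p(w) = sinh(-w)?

p(0) = 0
p′(0) = -1
p′′(0) = 0
p′′′(0) = -1
So c_3 = p′′′(0)/3! = -1/6.

-1/6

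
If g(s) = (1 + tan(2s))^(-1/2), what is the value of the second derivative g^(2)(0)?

3

Plug the Maclaurin series of the inner function into that of the outer and collect terms.
The coefficient of s^2 in the expansion is 3/2, so g′′(0) = 2! * (3/2) = 3.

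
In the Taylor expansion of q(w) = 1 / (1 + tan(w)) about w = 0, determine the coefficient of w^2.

Expand as Σ (-1)^k u^k with u equal to the inner function's series.
So c_2 = q′′(0)/2! = 1.

1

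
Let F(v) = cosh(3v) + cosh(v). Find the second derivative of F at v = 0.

Add the two expansions coefficient-wise.
From the series, [v^2] F = 5; multiply by 2! = 2 to get 10.

10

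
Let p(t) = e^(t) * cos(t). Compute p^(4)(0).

Write out both Maclaurin series and multiply, keeping only the needed powers.
The coefficient of t^4 in the expansion is -1/6, so p^(4)(0) = 4! * (-1/6) = -4.

-4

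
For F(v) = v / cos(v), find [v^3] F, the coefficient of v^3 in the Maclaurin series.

Divide the numerator series by the denominator series (power-series long division).
[v^0] = 0;  [v^1] = 1;  [v^2] = 0;  [v^3] = 1/2.
So c_3 = F′′′(0)/3! = 1/2.

1/2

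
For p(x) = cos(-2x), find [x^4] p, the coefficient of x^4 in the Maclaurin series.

Use the known series and substitute for the argument.
p(0) = 1
p′(0) = 0
p′′(0) = -4
p′′′(0) = 0
p^(4)(0) = 16
So c_4 = p^(4)(0)/4! = 2/3.

2/3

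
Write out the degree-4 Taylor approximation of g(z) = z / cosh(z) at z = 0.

-z^3/2 + z

Divide the numerator series by the denominator series (power-series long division).
g(0) = 0
g′(0) = 1
g′′(0) = 0
g′′′(0) = -3
g^(4)(0) = 0
Then c_k = g^(k)(0)/k! gives each Taylor coefficient.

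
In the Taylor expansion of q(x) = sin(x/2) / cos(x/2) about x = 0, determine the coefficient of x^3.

Write the quotient as an unknown series and match coefficients against numerator = denominator · series.
q(0) = 0
q′(0) = 1/2
q′′(0) = 0
q′′′(0) = 1/4

1/24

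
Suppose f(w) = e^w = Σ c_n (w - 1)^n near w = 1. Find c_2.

e/2

f(1) = e
f′(1) = e
f′′(1) = e
Dividing each by k! gives the coefficients c_0, ..., c_2.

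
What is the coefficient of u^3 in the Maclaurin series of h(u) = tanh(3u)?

-9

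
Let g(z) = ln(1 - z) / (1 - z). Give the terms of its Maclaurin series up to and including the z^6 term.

Use 1/(1 - r) = Σ r^k on the denominator, then take the Cauchy product.
g(0) = 0
g′(0) = -1
g′′(0) = -3
g′′′(0) = -11
g^(4)(0) = -50
g^(5)(0) = -274
g^(6)(0) = -1764

-49*z^6/20 - 137*z^5/60 - 25*z^4/12 - 11*z^3/6 - 3*z^2/2 - z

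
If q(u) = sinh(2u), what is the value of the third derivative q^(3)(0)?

8

From the series, [u^3] q = 4/3; multiply by 3! = 6 to get 8.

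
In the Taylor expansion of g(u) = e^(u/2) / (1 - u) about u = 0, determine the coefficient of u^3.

79/48

Expand each factor separately, then convolve coefficients.
g(0) = 1
g′(0) = 3/2
g′′(0) = 13/4
g′′′(0) = 79/8
So c_3 = g′′′(0)/3! = 79/48.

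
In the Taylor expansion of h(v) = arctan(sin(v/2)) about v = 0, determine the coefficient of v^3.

-1/16

Plug the Maclaurin series of the inner function into that of the outer and collect terms.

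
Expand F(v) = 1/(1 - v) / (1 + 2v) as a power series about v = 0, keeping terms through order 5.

Write out both Maclaurin series and multiply, keeping only the needed powers.
F(0) = 1
F′(0) = -1
F′′(0) = 6
F′′′(0) = -30
F^(4)(0) = 264
F^(5)(0) = -2520
Dividing each by k! gives the coefficients c_0, ..., c_5.

-21*v^5 + 11*v^4 - 5*v^3 + 3*v^2 - v + 1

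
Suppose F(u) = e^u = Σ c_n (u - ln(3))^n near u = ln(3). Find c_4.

1/8

Differentiate repeatedly and evaluate at the center.
F(ln(3)) = 3
F′(ln(3)) = 3
F′′(ln(3)) = 3
F′′′(ln(3)) = 3
F^(4)(ln(3)) = 3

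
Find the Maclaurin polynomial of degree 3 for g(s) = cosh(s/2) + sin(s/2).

Combine the two series term by term.
g(0) = 1
g′(0) = 1/2
g′′(0) = 1/4
g′′′(0) = -1/8
Dividing each by k! gives the coefficients c_0, ..., c_3.

-s^3/48 + s^2/8 + s/2 + 1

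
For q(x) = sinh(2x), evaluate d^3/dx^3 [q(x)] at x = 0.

From the series, [x^3] q = 4/3; multiply by 3! = 6 to get 8.

8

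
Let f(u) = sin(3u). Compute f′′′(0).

-27

Differentiate repeatedly and evaluate at the center.
The coefficient of u^3 in the expansion is -9/2, so f′′′(0) = 3! * (-9/2) = -27.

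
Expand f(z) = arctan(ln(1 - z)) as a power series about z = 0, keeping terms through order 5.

11*z^5/60 + z^4/4 - z^2/2 - z

Substitute the inner expansion into the outer series and collect powers.
[z^0] = 0;  [z^1] = -1;  [z^2] = -1/2;  [z^3] = 0;  [z^4] = 1/4;  [z^5] = 11/60.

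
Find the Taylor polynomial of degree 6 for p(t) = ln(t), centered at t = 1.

-(t - 1)^6/6 + (t - 1)^5/5 - (t - 1)^4/4 + (t - 1)^3/3 - (t - 1)^2/2 + (t - 1)

p(1) = 0
p′(1) = 1
p′′(1) = -1
p′′′(1) = 2
p^(4)(1) = -6
p^(5)(1) = 24
p^(6)(1) = -120
The Taylor polynomial is Σ p^(k)(1)/k! · (t - 1)^k.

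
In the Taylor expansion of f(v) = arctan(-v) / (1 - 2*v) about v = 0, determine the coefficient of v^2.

Multiply the numerator's expansion by the denominator's geometric series.
[v^0] = 0;  [v^1] = -1;  [v^2] = -2.
So c_2 = f′′(0)/2! = -2.

-2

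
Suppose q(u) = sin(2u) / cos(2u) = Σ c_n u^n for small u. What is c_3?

8/3

Invert the denominator's series and multiply.
q(0) = 0
q′(0) = 2
q′′(0) = 0
q′′′(0) = 16
So c_3 = q′′′(0)/3! = 8/3.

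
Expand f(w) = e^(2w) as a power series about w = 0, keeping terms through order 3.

[w^0] = 1;  [w^1] = 2;  [w^2] = 2;  [w^3] = 4/3.

4*w^3/3 + 2*w^2 + 2*w + 1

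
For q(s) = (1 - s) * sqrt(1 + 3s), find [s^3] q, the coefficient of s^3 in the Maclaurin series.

45/16

Distribute the polynomial across the series and collect like powers.
q(0) = 1
q′(0) = 1/2
q′′(0) = -21/4
q′′′(0) = 135/8
So c_3 = q′′′(0)/3! = 45/16.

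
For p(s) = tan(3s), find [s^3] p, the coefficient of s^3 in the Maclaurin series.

c_3 = p′′′(0)/3! = 9.

9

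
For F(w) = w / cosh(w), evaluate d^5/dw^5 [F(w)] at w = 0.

Divide the numerator series by the denominator series (power-series long division).
The coefficient of w^5 in the expansion is 5/24, so F^(5)(0) = 5! * (5/24) = 25.

25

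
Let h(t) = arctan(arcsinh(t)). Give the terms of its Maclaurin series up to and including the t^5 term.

53*t^5/120 - t^3/2 + t

Let u equal the inner series; expand the outer function in u and truncate.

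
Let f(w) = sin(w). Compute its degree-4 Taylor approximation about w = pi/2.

f(pi/2) = 1
f′(pi/2) = 0
f′′(pi/2) = -1
f′′′(pi/2) = 0
f^(4)(pi/2) = 1
Dividing each by k! gives the coefficients c_0, ..., c_4.

(w - pi/2)^4/24 - (w - pi/2)^2/2 + 1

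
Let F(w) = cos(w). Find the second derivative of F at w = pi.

1

From the series, [(w - pi)^2] F = 1/2; multiply by 2! = 2 to get 1.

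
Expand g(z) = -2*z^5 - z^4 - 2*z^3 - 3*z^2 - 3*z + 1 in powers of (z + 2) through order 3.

-74*(z + 2)^3 + 145*(z + 2)^2 - 143*(z + 2) + 59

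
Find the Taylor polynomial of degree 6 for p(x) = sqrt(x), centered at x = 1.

-21*(x - 1)^6/1024 + 7*(x - 1)^5/256 - 5*(x - 1)^4/128 + (x - 1)^3/16 - (x - 1)^2/8 + (x - 1)/2 + 1

Use the known series and substitute for the argument.
[(x - 1)^0] = 1;  [(x - 1)^1] = 1/2;  [(x - 1)^2] = -1/8;  [(x - 1)^3] = 1/16;  [(x - 1)^4] = -5/128;  [(x - 1)^5] = 7/256;  [(x - 1)^6] = -21/1024.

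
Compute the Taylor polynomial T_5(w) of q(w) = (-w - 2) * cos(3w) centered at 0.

-27*w^5/8 - 27*w^4/4 + 9*w^3/2 + 9*w^2 - w - 2

Multiply each power in the prefactor through the base expansion.
q(0) = -2
q′(0) = -1
q′′(0) = 18
q′′′(0) = 27
q^(4)(0) = -162
q^(5)(0) = -405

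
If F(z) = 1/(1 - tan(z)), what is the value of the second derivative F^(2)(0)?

2

Let u equal the inner series; expand the outer function in u and truncate.
The coefficient of z^2 in the expansion is 1, so F′′(0) = 2! * (1) = 2.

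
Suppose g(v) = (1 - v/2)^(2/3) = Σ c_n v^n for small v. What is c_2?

-1/36

g(0) = 1
g′(0) = -1/3
g′′(0) = -1/18
So c_2 = g′′(0)/2! = -1/36.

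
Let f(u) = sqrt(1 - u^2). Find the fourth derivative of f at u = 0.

Use the known series and substitute for the argument.
The coefficient of u^4 in the expansion is -1/8, so f^(4)(0) = 4! * (-1/8) = -3.

-3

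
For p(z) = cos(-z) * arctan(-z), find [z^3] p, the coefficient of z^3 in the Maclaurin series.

Take the Cauchy product of the two expansions.

5/6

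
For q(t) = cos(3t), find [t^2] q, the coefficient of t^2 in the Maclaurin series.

-9/2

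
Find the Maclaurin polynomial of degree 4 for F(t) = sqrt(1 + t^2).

-t^4/8 + t^2/2 + 1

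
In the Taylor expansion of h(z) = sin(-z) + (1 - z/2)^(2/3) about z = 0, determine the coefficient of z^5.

-521/58320

Add the two expansions coefficient-wise.
h(0) = 1
h′(0) = -4/3
h′′(0) = -1/18
h′′′(0) = 26/27
h^(4)(0) = -7/162
h^(5)(0) = -521/486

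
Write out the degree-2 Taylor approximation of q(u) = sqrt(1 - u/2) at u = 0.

q(0) = 1
q′(0) = -1/4
q′′(0) = -1/16
The Taylor polynomial is Σ q^(k)(0)/k! · u^k.

-u^2/32 - u/4 + 1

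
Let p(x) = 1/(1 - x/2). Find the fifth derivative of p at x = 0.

15/4

The coefficient of x^5 in the expansion is 1/32, so p^(5)(0) = 5! * (1/32) = 15/4.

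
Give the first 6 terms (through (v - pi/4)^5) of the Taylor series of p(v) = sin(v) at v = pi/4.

sqrt(2)*(v - pi/4)^5/240 + sqrt(2)*(v - pi/4)^4/48 - sqrt(2)*(v - pi/4)^3/12 - sqrt(2)*(v - pi/4)^2/4 + sqrt(2)*(v - pi/4)/2 + sqrt(2)/2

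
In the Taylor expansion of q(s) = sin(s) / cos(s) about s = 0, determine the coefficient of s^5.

Write the quotient as an unknown series and match coefficients against numerator = denominator · series.
q(0) = 0
q′(0) = 1
q′′(0) = 0
q′′′(0) = 2
q^(4)(0) = 0
q^(5)(0) = 16
So c_5 = q^(5)(0)/5! = 2/15.

2/15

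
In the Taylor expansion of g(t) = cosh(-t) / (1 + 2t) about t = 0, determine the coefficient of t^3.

Expand each factor separately, then convolve coefficients.
g(0) = 1
g′(0) = -2
g′′(0) = 9
g′′′(0) = -54
So c_3 = g′′′(0)/3! = -9.

-9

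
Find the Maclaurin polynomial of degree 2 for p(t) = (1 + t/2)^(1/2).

-t^2/32 + t/4 + 1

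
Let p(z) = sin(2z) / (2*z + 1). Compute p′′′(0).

Expand 1/(denominator) as a geometric series and multiply by the numerator's series.
The coefficient of z^3 in the expansion is 20/3, so p′′′(0) = 3! * (20/3) = 40.

40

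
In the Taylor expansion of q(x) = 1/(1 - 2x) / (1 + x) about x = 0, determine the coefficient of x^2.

3

Expand each factor separately, then convolve coefficients.
[x^0] = 1;  [x^1] = 1;  [x^2] = 3.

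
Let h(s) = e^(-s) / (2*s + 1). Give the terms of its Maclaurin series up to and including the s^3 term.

Use 1/(1 - r) = Σ r^k on the denominator, then take the Cauchy product.
h(0) = 1
h′(0) = -3
h′′(0) = 13
h′′′(0) = -79

-79*s^3/6 + 13*s^2/2 - 3*s + 1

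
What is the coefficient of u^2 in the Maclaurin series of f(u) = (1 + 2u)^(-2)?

12

[u^0] = 1;  [u^1] = -4;  [u^2] = 12.
So c_2 = f′′(0)/2! = 12.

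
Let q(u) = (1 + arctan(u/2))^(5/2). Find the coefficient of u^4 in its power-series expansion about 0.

Compose series: expand the inner function first, then feed it into the outer expansion.
[u^0] = 1;  [u^1] = 5/4;  [u^2] = 15/32;  [u^3] = -25/384;  [u^4] = -165/2048.

-165/2048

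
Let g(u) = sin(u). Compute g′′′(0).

The coefficient of u^3 in the expansion is -1/6, so g′′′(0) = 3! * (-1/6) = -1.

-1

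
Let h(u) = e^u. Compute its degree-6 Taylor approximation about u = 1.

Use the known series and substitute for the argument.
h(1) = e
h′(1) = e
h′′(1) = e
h′′′(1) = e
h^(4)(1) = e
h^(5)(1) = e
h^(6)(1) = e
The Taylor polynomial is Σ h^(k)(1)/k! · (u - 1)^k.

e*(u - 1)^6/720 + e*(u - 1)^5/120 + e*(u - 1)^4/24 + e*(u - 1)^3/6 + e*(u - 1)^2/2 + e*(u - 1) + e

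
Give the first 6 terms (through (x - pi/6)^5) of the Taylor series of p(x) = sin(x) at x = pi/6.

sqrt(3)*(x - pi/6)^5/240 + (x - pi/6)^4/48 - sqrt(3)*(x - pi/6)^3/12 - (x - pi/6)^2/4 + sqrt(3)*(x - pi/6)/2 + 1/2

p(pi/6) = 1/2
p′(pi/6) = sqrt(3)/2
p′′(pi/6) = -1/2
p′′′(pi/6) = -sqrt(3)/2
p^(4)(pi/6) = 1/2
p^(5)(pi/6) = sqrt(3)/2
Then c_k = p^(k)(pi/6)/k! gives each Taylor coefficient.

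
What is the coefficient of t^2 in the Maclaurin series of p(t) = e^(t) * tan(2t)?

Multiply the two series term by term and collect like powers.

2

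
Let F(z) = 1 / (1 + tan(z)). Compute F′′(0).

2

Expand as Σ (-1)^k u^k with u equal to the inner function's series.
The coefficient of z^2 in the expansion is 1, so F′′(0) = 2! * (1) = 2.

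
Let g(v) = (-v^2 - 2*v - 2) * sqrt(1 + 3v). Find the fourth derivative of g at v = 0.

Shift and add copies of the series according to the polynomial's terms.
The coefficient of v^4 in the expansion is 261/64, so g^(4)(0) = 4! * (261/64) = 783/8.

783/8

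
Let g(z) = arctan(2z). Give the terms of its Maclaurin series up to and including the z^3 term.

Differentiate repeatedly and evaluate at the center.
g(0) = 0
g′(0) = 2
g′′(0) = 0
g′′′(0) = -16

-8*z^3/3 + 2*z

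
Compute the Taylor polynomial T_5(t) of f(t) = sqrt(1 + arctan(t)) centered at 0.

83*t^5/1280 + 17*t^4/384 - 5*t^3/48 - t^2/8 + t/2 + 1

Compose series: expand the inner function first, then feed it into the outer expansion.
[t^0] = 1;  [t^1] = 1/2;  [t^2] = -1/8;  [t^3] = -5/48;  [t^4] = 17/384;  [t^5] = 83/1280.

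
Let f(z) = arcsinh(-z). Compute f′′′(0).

1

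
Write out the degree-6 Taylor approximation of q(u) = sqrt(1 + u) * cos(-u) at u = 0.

Expand each factor separately, then convolve coefficients.
q(0) = 1
q′(0) = 1/2
q′′(0) = -5/4
q′′′(0) = -9/8
q^(4)(0) = 25/16
q^(5)(0) = 65/32
q^(6)(0) = -349/64
Then c_k = q^(k)(0)/k! gives each Taylor coefficient.

-349*u^6/46080 + 13*u^5/768 + 25*u^4/384 - 3*u^3/16 - 5*u^2/8 + u/2 + 1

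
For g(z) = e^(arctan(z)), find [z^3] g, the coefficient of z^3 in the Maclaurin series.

Substitute the inner expansion into the outer series and collect powers.
So c_3 = g′′′(0)/3! = -1/6.

-1/6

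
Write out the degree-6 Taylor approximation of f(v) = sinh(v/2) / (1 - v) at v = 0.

667*v^6/1280 + 667*v^5/1280 + 25*v^4/48 + 25*v^3/48 + v^2/2 + v/2

Expand each factor separately, then convolve coefficients.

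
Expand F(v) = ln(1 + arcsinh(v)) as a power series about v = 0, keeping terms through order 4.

-v^4/12 + v^3/6 - v^2/2 + v

Let u equal the inner series; expand the outer function in u and truncate.
F(0) = 0
F′(0) = 1
F′′(0) = -1
F′′′(0) = 1
F^(4)(0) = -2
Then c_k = F^(k)(0)/k! gives each Taylor coefficient.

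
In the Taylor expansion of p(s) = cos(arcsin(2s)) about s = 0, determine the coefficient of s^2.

Compose series: expand the inner function first, then feed it into the outer expansion.
p(0) = 1
p′(0) = 0
p′′(0) = -4
Then c_k = p^(k)(0)/k! gives each Taylor coefficient.

-2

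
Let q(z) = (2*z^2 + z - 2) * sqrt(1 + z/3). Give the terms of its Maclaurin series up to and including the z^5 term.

Multiply each power in the prefactor through the base expansion.

61*z^5/15552 - 127*z^4/5184 + 17*z^3/54 + 79*z^2/36 + 2*z/3 - 2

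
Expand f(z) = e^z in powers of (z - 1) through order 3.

f(1) = e
f′(1) = e
f′′(1) = e
f′′′(1) = e
The Taylor polynomial is Σ f^(k)(1)/k! · (z - 1)^k.

e*(z - 1)^3/6 + e*(z - 1)^2/2 + e*(z - 1) + e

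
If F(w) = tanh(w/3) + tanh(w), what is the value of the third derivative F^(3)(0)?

Add the two expansions coefficient-wise.
The coefficient of w^3 in the expansion is -28/81, so F′′′(0) = 3! * (-28/81) = -56/27.

-56/27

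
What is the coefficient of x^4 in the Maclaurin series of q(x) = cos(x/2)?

1/384

q(0) = 1
q′(0) = 0
q′′(0) = -1/4
q′′′(0) = 0
q^(4)(0) = 1/16
The Taylor polynomial is Σ q^(k)(0)/k! · x^k.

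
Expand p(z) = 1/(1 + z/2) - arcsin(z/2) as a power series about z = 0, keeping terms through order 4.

z^4/16 - 7*z^3/48 + z^2/4 - z + 1

Expand each term separately and add.
p(0) = 1
p′(0) = -1
p′′(0) = 1/2
p′′′(0) = -7/8
p^(4)(0) = 3/2
Dividing each by k! gives the coefficients c_0, ..., c_4.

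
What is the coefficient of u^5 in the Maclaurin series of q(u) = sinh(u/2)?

q(0) = 0
q′(0) = 1/2
q′′(0) = 0
q′′′(0) = 1/8
q^(4)(0) = 0
q^(5)(0) = 1/32

1/3840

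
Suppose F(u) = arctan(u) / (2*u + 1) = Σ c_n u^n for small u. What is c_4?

Expand 1/(denominator) as a geometric series and multiply by the numerator's series.
F(0) = 0
F′(0) = 1
F′′(0) = -4
F′′′(0) = 22
F^(4)(0) = -176
Then c_k = F^(k)(0)/k! gives each Taylor coefficient.

-22/3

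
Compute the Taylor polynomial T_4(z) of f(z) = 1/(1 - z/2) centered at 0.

z^4/16 + z^3/8 + z^2/4 + z/2 + 1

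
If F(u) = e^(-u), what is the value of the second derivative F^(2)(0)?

1

Apply the Taylor formula c_k = f^(k)(a)/k!.
The coefficient of u^2 in the expansion is 1/2, so F′′(0) = 2! * (1/2) = 1.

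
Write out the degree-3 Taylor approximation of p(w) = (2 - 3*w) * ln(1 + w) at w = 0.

13*w^3/6 - 4*w^2 + 2*w

Shift and add copies of the series according to the polynomial's terms.
[w^0] = 0;  [w^1] = 2;  [w^2] = -4;  [w^3] = 13/6.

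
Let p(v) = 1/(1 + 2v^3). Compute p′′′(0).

The coefficient of v^3 in the expansion is -2, so p′′′(0) = 3! * (-2) = -12.

-12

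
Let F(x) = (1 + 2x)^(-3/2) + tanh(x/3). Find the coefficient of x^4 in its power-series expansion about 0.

315/8

Add the two expansions coefficient-wise.
F(0) = 1
F′(0) = -8/3
F′′(0) = 15
F′′′(0) = -2837/27
F^(4)(0) = 945
Dividing each by k! gives the coefficients c_0, ..., c_4.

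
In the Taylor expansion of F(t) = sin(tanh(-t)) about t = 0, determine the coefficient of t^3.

Plug the Maclaurin series of the inner function into that of the outer and collect terms.
F(0) = 0
F′(0) = -1
F′′(0) = 0
F′′′(0) = 3
So c_3 = F′′′(0)/3! = 1/2.

1/2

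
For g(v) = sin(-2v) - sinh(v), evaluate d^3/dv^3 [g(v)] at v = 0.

7

Expand each term separately and add.
The coefficient of v^3 in the expansion is 7/6, so g′′′(0) = 3! * (7/6) = 7.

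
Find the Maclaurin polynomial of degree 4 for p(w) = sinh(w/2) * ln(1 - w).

Expand each factor separately, then convolve coefficients.
p(0) = 0
p′(0) = 0
p′′(0) = -1
p′′′(0) = -3/2
p^(4)(0) = -9/2

-3*w^4/16 - w^3/4 - w^2/2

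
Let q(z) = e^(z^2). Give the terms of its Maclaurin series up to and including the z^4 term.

z^4/2 + z^2 + 1

q(0) = 1
q′(0) = 0
q′′(0) = 2
q′′′(0) = 0
q^(4)(0) = 12
Dividing each by k! gives the coefficients c_0, ..., c_4.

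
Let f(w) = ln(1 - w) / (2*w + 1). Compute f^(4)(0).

Expand 1/(denominator) as a geometric series and multiply by the numerator's series.
The coefficient of w^4 in the expansion is 77/12, so f^(4)(0) = 4! * (77/12) = 154.

154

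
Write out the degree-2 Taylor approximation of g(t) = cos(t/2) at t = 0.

1 - t^2/8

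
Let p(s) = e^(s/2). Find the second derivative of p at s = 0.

The coefficient of s^2 in the expansion is 1/8, so p′′(0) = 2! * (1/8) = 1/4.

1/4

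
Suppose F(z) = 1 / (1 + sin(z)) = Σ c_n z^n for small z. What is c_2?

Expand as Σ (-1)^k u^k with u equal to the inner function's series.
F(0) = 1
F′(0) = -1
F′′(0) = 2
Then c_k = F^(k)(0)/k! gives each Taylor coefficient.

1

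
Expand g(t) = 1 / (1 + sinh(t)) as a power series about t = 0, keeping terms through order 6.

Write 1/(1+u) = 1 - u + u^2 - u^3 + ... and substitute the series for u.
[t^0] = 1;  [t^1] = -1;  [t^2] = 1;  [t^3] = -7/6;  [t^4] = 4/3;  [t^5] = -181/120;  [t^6] = 77/45.

77*t^6/45 - 181*t^5/120 + 4*t^4/3 - 7*t^3/6 + t^2 - t + 1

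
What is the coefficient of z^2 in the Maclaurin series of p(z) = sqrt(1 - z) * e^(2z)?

Write out both Maclaurin series and multiply, keeping only the needed powers.
p(0) = 1
p′(0) = 3/2
p′′(0) = 7/4
Then c_k = p^(k)(0)/k! gives each Taylor coefficient.

7/8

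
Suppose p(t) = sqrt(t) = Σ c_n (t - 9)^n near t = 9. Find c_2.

[(t - 9)^0] = 3;  [(t - 9)^1] = 1/6;  [(t - 9)^2] = -1/216.

-1/216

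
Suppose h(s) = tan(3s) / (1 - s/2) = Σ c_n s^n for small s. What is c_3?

Multiply the two series term by term and collect like powers.
h(0) = 0
h′(0) = 3
h′′(0) = 3
h′′′(0) = 117/2
So c_3 = h′′′(0)/3! = 39/4.

39/4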